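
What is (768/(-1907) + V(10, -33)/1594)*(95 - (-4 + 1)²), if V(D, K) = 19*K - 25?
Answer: -106104908/1519879 ≈ -69.811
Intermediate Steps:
V(D, K) = -25 + 19*K
(768/(-1907) + V(10, -33)/1594)*(95 - (-4 + 1)²) = (768/(-1907) + (-25 + 19*(-33))/1594)*(95 - (-4 + 1)²) = (768*(-1/1907) + (-25 - 627)*(1/1594))*(95 - 1*(-3)²) = (-768/1907 - 652*1/1594)*(95 - 1*9) = (-768/1907 - 326/797)*(95 - 9) = -1233778/1519879*86 = -106104908/1519879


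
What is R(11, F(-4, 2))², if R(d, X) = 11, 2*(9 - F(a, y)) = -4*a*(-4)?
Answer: 121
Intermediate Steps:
F(a, y) = 9 - 8*a (F(a, y) = 9 - (-4*a)*(-4)/2 = 9 - 8*a)
R(11, F(-4, 2))² = 11² = 121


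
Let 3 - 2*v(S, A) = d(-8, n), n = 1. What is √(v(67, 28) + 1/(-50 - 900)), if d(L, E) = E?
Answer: √36062/190 ≈ 0.99947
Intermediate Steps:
v(S, A) = 1 (v(S, A) = 3/2 - ½*1 = 3/2 - ½ = 1)
√(v(67, 28) + 1/(-50 - 900)) = √(1 + 1/(-50 - 900)) = √(1 + 1/(-950)) = √(1 - 1/950) = √(949/950) = √36062/190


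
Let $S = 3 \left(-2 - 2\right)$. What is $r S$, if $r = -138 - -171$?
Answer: $-396$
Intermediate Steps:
$S = -12$ ($S = 3 \left(-4\right) = -12$)
$r = 33$ ($r = -138 + 171 = 33$)
$r S = 33 \left(-12\right) = -396$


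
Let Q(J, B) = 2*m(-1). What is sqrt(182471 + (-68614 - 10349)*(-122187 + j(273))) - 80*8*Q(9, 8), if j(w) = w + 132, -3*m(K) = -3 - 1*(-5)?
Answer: 2560/3 + 23*sqrt(18178553) ≈ 98917.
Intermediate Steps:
m(K) = -2/3 (m(K) = -(-3 - 1*(-5))/3 = -(-3 + 5)/3 = -1/3*2 = -2/3)
j(w) = 132 + w
Q(J, B) = -4/3 (Q(J, B) = 2*(-2/3) = -4/3)
sqrt(182471 + (-68614 - 10349)*(-122187 + j(273))) - 80*8*Q(9, 8) = sqrt(182471 + (-68614 - 10349)*(-122187 + (132 + 273))) - 80*8*(-4)/3 = sqrt(182471 - 78963*(-122187 + 405)) - 640*(-4)/3 = sqrt(182471 - 78963*(-121782)) - 1*(-2560/3) = sqrt(182471 + 9616272066) + 2560/3 = sqrt(9616454537) + 2560/3 = 23*sqrt(18178553) + 2560/3 = 2560/3 + 23*sqrt(18178553)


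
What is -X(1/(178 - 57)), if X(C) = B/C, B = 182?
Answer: -22022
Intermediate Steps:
X(C) = 182/C
-X(1/(178 - 57)) = -182/(1/(178 - 57)) = -182/(1/121) = -182/1/121 = -182*121 = -1*22022 = -22022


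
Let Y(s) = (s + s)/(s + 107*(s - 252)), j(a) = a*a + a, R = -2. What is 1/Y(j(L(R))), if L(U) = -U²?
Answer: -2139/2 ≈ -1069.5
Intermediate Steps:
j(a) = a + a² (j(a) = a² + a = a + a²)
Y(s) = 2*s/(-26964 + 108*s) (Y(s) = (2*s)/(s + 107*(-252 + s)) = (2*s)/(s + (-26964 + 107*s)) = (2*s)/(-26964 + 108*s) = 2*s/(-26964 + 108*s))
1/Y(j(L(R))) = 1/(((-1*(-2)²)*(1 - 1*(-2)²))/(18*(-749 + 3*((-1*(-2)²)*(1 - 1*(-2)²))))) = 1/(((-1*4)*(1 - 1*4))/(18*(-749 + 3*((-1*4)*(1 - 1*4))))) = 1/((-4*(1 - 4))/(18*(-749 + 3*(-4*(1 - 4))))) = 1/((-4*(-3))/(18*(-749 + 3*(-4*(-3))))) = 1/((1/18)*12/(-749 + 3*12)) = 1/((1/18)*12/(-749 + 36)) = 1/((1/18)*12/(-713)) = 1/((1/18)*12*(-1/713)) = 1/(-2/2139) = -2139/2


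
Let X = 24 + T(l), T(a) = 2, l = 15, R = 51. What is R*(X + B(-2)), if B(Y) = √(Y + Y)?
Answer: 1326 + 102*I ≈ 1326.0 + 102.0*I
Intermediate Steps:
B(Y) = √2*√Y (B(Y) = √(2*Y) = √2*√Y)
X = 26 (X = 24 + 2 = 26)
R*(X + B(-2)) = 51*(26 + √2*√(-2)) = 51*(26 + √2*(I*√2)) = 51*(26 + 2*I) = 1326 + 102*I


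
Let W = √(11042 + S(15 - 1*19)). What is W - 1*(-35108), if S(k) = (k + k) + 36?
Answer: 35108 + 3*√1230 ≈ 35213.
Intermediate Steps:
S(k) = 36 + 2*k (S(k) = 2*k + 36 = 36 + 2*k)
W = 3*√1230 (W = √(11042 + (36 + 2*(15 - 1*19))) = √(11042 + (36 + 2*(15 - 19))) = √(11042 + (36 + 2*(-4))) = √(11042 + (36 - 8)) = √(11042 + 28) = √11070 = 3*√1230 ≈ 105.21)
W - 1*(-35108) = 3*√1230 - 1*(-35108) = 3*√1230 + 35108 = 35108 + 3*√1230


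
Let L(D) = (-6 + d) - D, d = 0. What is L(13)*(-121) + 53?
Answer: 2352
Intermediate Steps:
L(D) = -6 - D (L(D) = (-6 + 0) - D = -6 - D)
L(13)*(-121) + 53 = (-6 - 1*13)*(-121) + 53 = (-6 - 13)*(-121) + 53 = -19*(-121) + 53 = 2299 + 53 = 2352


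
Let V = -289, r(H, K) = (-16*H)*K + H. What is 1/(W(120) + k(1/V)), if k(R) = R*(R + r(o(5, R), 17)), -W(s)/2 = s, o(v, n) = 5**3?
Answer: -83521/10255164 ≈ -0.0081443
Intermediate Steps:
o(v, n) = 125
r(H, K) = H - 16*H*K (r(H, K) = -16*H*K + H = H - 16*H*K)
W(s) = -2*s
k(R) = R*(-33875 + R) (k(R) = R*(R + 125*(1 - 16*17)) = R*(R + 125*(1 - 272)) = R*(R + 125*(-271)) = R*(R - 33875) = R*(-33875 + R))
1/(W(120) + k(1/V)) = 1/(-2*120 + (-33875 + 1/(-289))/(-289)) = 1/(-240 - (-33875 - 1/289)/289) = 1/(-240 - 1/289*(-9789876/289)) = 1/(-240 + 9789876/83521) = 1/(-10255164/83521) = -83521/10255164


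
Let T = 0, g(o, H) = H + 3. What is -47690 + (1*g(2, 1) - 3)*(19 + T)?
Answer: -47671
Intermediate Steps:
g(o, H) = 3 + H
-47690 + (1*g(2, 1) - 3)*(19 + T) = -47690 + (1*(3 + 1) - 3)*(19 + 0) = -47690 + (1*4 - 3)*19 = -47690 + (4 - 3)*19 = -47690 + 1*19 = -47690 + 19 = -47671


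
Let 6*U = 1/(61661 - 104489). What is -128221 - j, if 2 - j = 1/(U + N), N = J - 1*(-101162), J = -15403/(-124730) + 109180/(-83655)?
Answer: -386436044920919596566219/3013781029540032413 ≈ -1.2822e+5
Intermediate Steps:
J = -2465896687/2086857630 (J = -15403*(-1/124730) + 109180*(-1/83655) = 15403/124730 - 21836/16731 = -2465896687/2086857630 ≈ -1.1816)
U = -1/256968 (U = 1/(6*(61661 - 104489)) = (1/6)/(-42828) = (1/6)*(-1/42828) = -1/256968 ≈ -3.8915e-6)
N = 211108225669373/2086857630 (N = -2465896687/2086857630 - 1*(-101162) = -2465896687/2086857630 + 101162 = 211108225669373/2086857630 ≈ 1.0116e+5)
j = 6027532267100538946/3013781029540032413 (j = 2 - 1/(-1/256968 + 211108225669373/2086857630) = 2 - 1/3013781029540032413/29791979525880 = 2 - 1*29791979525880/3013781029540032413 = 2 - 29791979525880/3013781029540032413 = 6027532267100538946/3013781029540032413 ≈ 2.0000)
-128221 - j = -128221 - 1*6027532267100538946/3013781029540032413 = -128221 - 6027532267100538946/3013781029540032413 = -386436044920919596566219/3013781029540032413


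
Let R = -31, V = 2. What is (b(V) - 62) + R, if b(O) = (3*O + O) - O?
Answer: -87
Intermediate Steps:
b(O) = 3*O (b(O) = 4*O - O = 3*O)
(b(V) - 62) + R = (3*2 - 62) - 31 = (6 - 62) - 31 = -56 - 31 = -87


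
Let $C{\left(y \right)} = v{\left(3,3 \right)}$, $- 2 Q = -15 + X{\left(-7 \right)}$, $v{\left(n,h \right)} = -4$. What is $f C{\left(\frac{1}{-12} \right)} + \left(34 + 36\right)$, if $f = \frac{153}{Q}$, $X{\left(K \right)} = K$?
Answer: $\frac{158}{11} \approx 14.364$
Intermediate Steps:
$Q = 11$ ($Q = - \frac{-15 - 7}{2} = \left(- \frac{1}{2}\right) \left(-22\right) = 11$)
$C{\left(y \right)} = -4$
$f = \frac{153}{11} \approx 13.909$
$f C{\left(\frac{1}{-12} \right)} + \left(34 + 36\right) = \frac{153}{11} \left(-4\right) + \left(34 + 36\right) = - \frac{612}{11} + 70 = \frac{158}{11}$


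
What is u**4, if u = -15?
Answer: 50625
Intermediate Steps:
u**4 = (-15)**4 = 50625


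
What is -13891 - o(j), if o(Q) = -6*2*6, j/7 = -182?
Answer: -13819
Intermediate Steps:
j = -1274 (j = 7*(-182) = -1274)
o(Q) = -72 (o(Q) = -12*6 = -72)
-13891 - o(j) = -13891 - 1*(-72) = -13891 + 72 = -13819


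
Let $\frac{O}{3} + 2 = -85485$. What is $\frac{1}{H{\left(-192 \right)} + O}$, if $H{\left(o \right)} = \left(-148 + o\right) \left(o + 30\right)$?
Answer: $- \frac{1}{201381} \approx -4.9657 \cdot 10^{-6}$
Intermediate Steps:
$O = -256461$ ($O = -6 + 3 \left(-85485\right) = -6 - 256455 = -256461$)
$H{\left(o \right)} = \left(-148 + o\right) \left(30 + o\right)$
$\frac{1}{H{\left(-192 \right)} + O} = \frac{1}{\left(-4440 + \left(-192\right)^{2} - -22656\right) - 256461} = \frac{1}{\left(-4440 + 36864 + 22656\right) - 256461} = \frac{1}{55080 - 256461} = \frac{1}{-201381} = - \frac{1}{201381}$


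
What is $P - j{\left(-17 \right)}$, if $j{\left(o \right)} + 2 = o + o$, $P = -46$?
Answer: $-10$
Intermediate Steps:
$j{\left(o \right)} = -2 + 2 o$ ($j{\left(o \right)} = -2 + \left(o + o\right) = -2 + 2 o$)
$P - j{\left(-17 \right)} = -46 - \left(-2 + 2 \left(-17\right)\right) = -46 - \left(-2 - 34\right) = -46 - -36 = -46 + 36 = -10$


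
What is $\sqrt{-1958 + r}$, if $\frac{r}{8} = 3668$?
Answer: $\sqrt{27386} \approx 165.49$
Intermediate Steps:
$r = 29344$ ($r = 8 \cdot 3668 = 29344$)
$\sqrt{-1958 + r} = \sqrt{-1958 + 29344} = \sqrt{27386}$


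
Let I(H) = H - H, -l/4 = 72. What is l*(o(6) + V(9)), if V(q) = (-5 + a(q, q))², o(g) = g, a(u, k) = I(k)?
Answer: -8928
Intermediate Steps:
l = -288 (l = -4*72 = -288)
I(H) = 0
a(u, k) = 0
V(q) = 25 (V(q) = (-5 + 0)² = (-5)² = 25)
l*(o(6) + V(9)) = -288*(6 + 25) = -288*31 = -8928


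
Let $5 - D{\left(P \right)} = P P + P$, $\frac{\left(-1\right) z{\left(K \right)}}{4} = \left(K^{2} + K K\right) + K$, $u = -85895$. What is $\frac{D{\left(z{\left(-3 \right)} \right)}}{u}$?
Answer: $\frac{707}{17179} \approx 0.041155$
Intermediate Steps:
$z{\left(K \right)} = - 8 K^{2} - 4 K$ ($z{\left(K \right)} = - 4 \left(\left(K^{2} + K K\right) + K\right) = - 4 \left(\left(K^{2} + K^{2}\right) + K\right) = - 4 \left(2 K^{2} + K\right) = - 4 \left(K + 2 K^{2}\right) = - 8 K^{2} - 4 K$)
$D{\left(P \right)} = 5 - P - P^{2}$ ($D{\left(P \right)} = 5 - \left(P P + P\right) = 5 - \left(P^{2} + P\right) = 5 - \left(P + P^{2}\right) = 5 - P - P^{2}$)
$\frac{D{\left(z{\left(-3 \right)} \right)}}{u} = \frac{5 - \left(-4\right) \left(-3\right) \left(1 + 2 \left(-3\right)\right) - \left(\left(-4\right) \left(-3\right) \left(1 + 2 \left(-3\right)\right)\right)^{2}}{-85895} = \left(5 - \left(-4\right) \left(-3\right) \left(1 - 6\right) - \left(\left(-4\right) \left(-3\right) \left(1 - 6\right)\right)^{2}\right) \left(- \frac{1}{85895}\right) = \left(5 - \left(-4\right) \left(-3\right) \left(-5\right) - \left(\left(-4\right) \left(-3\right) \left(-5\right)\right)^{2}\right) \left(- \frac{1}{85895}\right) = \left(5 - -60 - \left(-60\right)^{2}\right) \left(- \frac{1}{85895}\right) = \left(5 + 60 - 3600\right) \left(- \frac{1}{85895}\right) = \left(-3535\right) \left(- \frac{1}{85895}\right) = \frac{707}{17179}$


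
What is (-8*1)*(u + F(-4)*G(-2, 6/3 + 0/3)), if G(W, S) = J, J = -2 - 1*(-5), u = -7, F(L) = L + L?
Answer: 248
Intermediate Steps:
F(L) = 2*L
J = 3 (J = -2 + 5 = 3)
G(W, S) = 3
(-8*1)*(u + F(-4)*G(-2, 6/3 + 0/3)) = (-8*1)*(-7 + (2*(-4))*3) = -8*(-7 - 8*3) = -8*(-7 - 24) = -8*(-31) = 248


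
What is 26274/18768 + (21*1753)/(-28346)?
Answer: 4488035/44333144 ≈ 0.10123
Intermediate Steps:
26274/18768 + (21*1753)/(-28346) = 26274*(1/18768) + 36813*(-1/28346) = 4379/3128 - 36813/28346 = 4488035/44333144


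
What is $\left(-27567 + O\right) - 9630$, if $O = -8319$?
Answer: $-45516$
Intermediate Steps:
$\left(-27567 + O\right) - 9630 = \left(-27567 - 8319\right) - 9630 = -35886 - 9630 = -45516$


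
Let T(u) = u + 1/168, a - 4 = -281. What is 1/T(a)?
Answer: -168/46535 ≈ -0.0036102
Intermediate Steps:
a = -277 (a = 4 - 281 = -277)
T(u) = 1/168 + u (T(u) = u + 1/168 = 1/168 + u)
1/T(a) = 1/(1/168 - 277) = 1/(-46535/168) = -168/46535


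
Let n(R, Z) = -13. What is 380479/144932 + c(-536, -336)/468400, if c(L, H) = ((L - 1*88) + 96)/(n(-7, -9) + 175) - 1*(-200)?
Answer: 300788230999/114557876100 ≈ 2.6256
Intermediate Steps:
c(L, H) = 16204/81 + L/162 (c(L, H) = ((L - 1*88) + 96)/(-13 + 175) - 1*(-200) = ((L - 88) + 96)/162 + 200 = ((-88 + L) + 96)*(1/162) + 200 = (8 + L)*(1/162) + 200 = (4/81 + L/162) + 200 = 16204/81 + L/162)
380479/144932 + c(-536, -336)/468400 = 380479/144932 + (16204/81 + (1/162)*(-536))/468400 = 380479*(1/144932) + (16204/81 - 268/81)*(1/468400) = 380479/144932 + (5312/27)*(1/468400) = 380479/144932 + 332/790425 = 300788230999/114557876100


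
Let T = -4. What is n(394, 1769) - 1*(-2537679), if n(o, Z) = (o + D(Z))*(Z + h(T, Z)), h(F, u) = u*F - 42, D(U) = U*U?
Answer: -16738521816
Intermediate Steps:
D(U) = U²
h(F, u) = -42 + F*u (h(F, u) = F*u - 42 = -42 + F*u)
n(o, Z) = (-42 - 3*Z)*(o + Z²) (n(o, Z) = (o + Z²)*(Z + (-42 - 4*Z)) = (o + Z²)*(-42 - 3*Z) = (-42 - 3*Z)*(o + Z²))
n(394, 1769) - 1*(-2537679) = (-42*394 - 42*1769² - 3*1769³ - 3*1769*394) - 1*(-2537679) = (-16548 - 42*3129361 - 3*5535839609 - 2090958) + 2537679 = (-16548 - 131433162 - 16607518827 - 2090958) + 2537679 = -16741059495 + 2537679 = -16738521816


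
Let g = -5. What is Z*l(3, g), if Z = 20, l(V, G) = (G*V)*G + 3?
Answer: 1560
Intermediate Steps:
l(V, G) = 3 + V*G**2 (l(V, G) = V*G**2 + 3 = 3 + V*G**2)
Z*l(3, g) = 20*(3 + 3*(-5)**2) = 20*(3 + 3*25) = 20*(3 + 75) = 20*78 = 1560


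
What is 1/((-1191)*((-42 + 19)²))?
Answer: -1/630039 ≈ -1.5872e-6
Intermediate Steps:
1/((-1191)*((-42 + 19)²)) = -1/(1191*((-23)²)) = -1/1191/529 = -1/1191*1/529 = -1/630039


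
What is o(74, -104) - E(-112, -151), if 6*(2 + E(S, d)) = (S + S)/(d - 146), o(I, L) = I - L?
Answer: 160268/891 ≈ 179.87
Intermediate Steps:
E(S, d) = -2 + S/(3*(-146 + d)) (E(S, d) = -2 + ((S + S)/(d - 146))/6 = -2 + ((2*S)/(-146 + d))/6 = -2 + (2*S/(-146 + d))/6 = -2 + S/(3*(-146 + d)))
o(74, -104) - E(-112, -151) = (74 - 1*(-104)) - (876 - 112 - 6*(-151))/(3*(-146 - 151)) = (74 + 104) - (876 - 112 + 906)/(3*(-297)) = 178 - (-1)*1670/(3*297) = 178 - 1*(-1670/891) = 178 + 1670/891 = 160268/891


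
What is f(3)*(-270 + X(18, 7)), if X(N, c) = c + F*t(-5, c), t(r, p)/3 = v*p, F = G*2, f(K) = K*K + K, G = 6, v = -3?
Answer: -12228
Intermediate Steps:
f(K) = K + K² (f(K) = K² + K = K + K²)
F = 12 (F = 6*2 = 12)
t(r, p) = -9*p (t(r, p) = 3*(-3*p) = -9*p)
X(N, c) = -107*c (X(N, c) = c + 12*(-9*c) = c - 108*c = -107*c)
f(3)*(-270 + X(18, 7)) = (3*(1 + 3))*(-270 - 107*7) = (3*4)*(-270 - 749) = 12*(-1019) = -12228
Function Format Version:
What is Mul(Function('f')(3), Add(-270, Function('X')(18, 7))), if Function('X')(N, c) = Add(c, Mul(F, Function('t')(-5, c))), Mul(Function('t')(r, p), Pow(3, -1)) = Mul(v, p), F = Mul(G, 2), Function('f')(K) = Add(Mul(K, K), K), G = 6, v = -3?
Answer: -12228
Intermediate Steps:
Function('f')(K) = Add(K, Pow(K, 2)) (Function('f')(K) = Add(Pow(K, 2), K) = Add(K, Pow(K, 2)))
F = 12 (F = Mul(6, 2) = 12)
Function('t')(r, p) = Mul(-9, p) (Function('t')(r, p) = Mul(3, Mul(-3, p)) = Mul(-9, p))
Function('X')(N, c) = Mul(-107, c) (Function('X')(N, c) = Add(c, Mul(12, Mul(-9, c))) = Add(c, Mul(-108, c)) = Mul(-107, c))
Mul(Function('f')(3), Add(-270, Function('X')(18, 7))) = Mul(Mul(3, Add(1, 3)), Add(-270, Mul(-107, 7))) = Mul(Mul(3, 4), Add(-270, -749)) = Mul(12, -1019) = -12228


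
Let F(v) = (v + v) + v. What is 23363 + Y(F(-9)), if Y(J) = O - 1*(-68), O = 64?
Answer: 23495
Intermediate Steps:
F(v) = 3*v (F(v) = 2*v + v = 3*v)
Y(J) = 132 (Y(J) = 64 - 1*(-68) = 64 + 68 = 132)
23363 + Y(F(-9)) = 23363 + 132 = 23495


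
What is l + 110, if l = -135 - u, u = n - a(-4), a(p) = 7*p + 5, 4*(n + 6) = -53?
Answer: -115/4 ≈ -28.750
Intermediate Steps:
n = -77/4 (n = -6 + (¼)*(-53) = -6 - 53/4 = -77/4 ≈ -19.250)
a(p) = 5 + 7*p
u = 15/4 (u = -77/4 - (5 + 7*(-4)) = -77/4 - (5 - 28) = -77/4 - 1*(-23) = -77/4 + 23 = 15/4 ≈ 3.7500)
l = -555/4 (l = -135 - 1*15/4 = -135 - 15/4 = -555/4 ≈ -138.75)
l + 110 = -555/4 + 110 = -115/4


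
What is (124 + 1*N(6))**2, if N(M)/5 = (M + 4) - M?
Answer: 20736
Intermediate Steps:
N(M) = 20 (N(M) = 5*((M + 4) - M) = 5*((4 + M) - M) = 5*4 = 20)
(124 + 1*N(6))**2 = (124 + 1*20)**2 = (124 + 20)**2 = 144**2 = 20736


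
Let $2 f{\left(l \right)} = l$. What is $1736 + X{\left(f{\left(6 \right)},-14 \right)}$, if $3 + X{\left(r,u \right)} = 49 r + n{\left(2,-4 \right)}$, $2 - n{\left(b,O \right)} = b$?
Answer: $1880$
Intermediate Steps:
$f{\left(l \right)} = \frac{l}{2}$
$n{\left(b,O \right)} = 2 - b$
$X{\left(r,u \right)} = -3 + 49 r$ ($X{\left(r,u \right)} = -3 + \left(49 r + \left(2 - 2\right)\right) = -3 + \left(49 r + 0\right) = -3 + 49 r$)
$1736 + X{\left(f{\left(6 \right)},-14 \right)} = 1736 - \left(3 - 49 \cdot \frac{1}{2} \cdot 6\right) = 1736 + \left(-3 + 49 \cdot 3\right) = 1736 + \left(-3 + 147\right) = 1736 + 144 = 1880$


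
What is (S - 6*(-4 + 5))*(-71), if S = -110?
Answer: 8236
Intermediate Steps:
(S - 6*(-4 + 5))*(-71) = (-110 - 6*(-4 + 5))*(-71) = (-110 - 6*1)*(-71) = (-110 - 6)*(-71) = -116*(-71) = 8236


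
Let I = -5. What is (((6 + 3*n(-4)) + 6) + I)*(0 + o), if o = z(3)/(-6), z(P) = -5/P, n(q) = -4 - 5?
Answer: -50/9 ≈ -5.5556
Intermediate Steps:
n(q) = -9
o = 5/18 (o = -5/3/(-6) = -5*1/3*(-1/6) = -5/3*(-1/6) = 5/18 ≈ 0.27778)
(((6 + 3*n(-4)) + 6) + I)*(0 + o) = (((6 + 3*(-9)) + 6) - 5)*(0 + 5/18) = (((6 - 27) + 6) - 5)*(5/18) = ((-21 + 6) - 5)*(5/18) = (-15 - 5)*(5/18) = -20*5/18 = -50/9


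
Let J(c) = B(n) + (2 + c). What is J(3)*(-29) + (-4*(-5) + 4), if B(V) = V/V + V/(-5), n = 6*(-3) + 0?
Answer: -1272/5 ≈ -254.40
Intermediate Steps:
n = -18 (n = -18 + 0 = -18)
B(V) = 1 - V/5 (B(V) = 1 + V*(-⅕) = 1 - V/5)
J(c) = 33/5 + c (J(c) = (1 - ⅕*(-18)) + (2 + c) = (1 + 18/5) + (2 + c) = 23/5 + (2 + c) = 33/5 + c)
J(3)*(-29) + (-4*(-5) + 4) = (33/5 + 3)*(-29) + (-4*(-5) + 4) = (48/5)*(-29) + (20 + 4) = -1392/5 + 24 = -1272/5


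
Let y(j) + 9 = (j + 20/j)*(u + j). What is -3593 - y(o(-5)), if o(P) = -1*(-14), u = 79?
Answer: -35132/7 ≈ -5018.9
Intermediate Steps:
o(P) = 14
y(j) = -9 + (79 + j)*(j + 20/j) (y(j) = -9 + (j + 20/j)*(79 + j) = -9 + (79 + j)*(j + 20/j))
-3593 - y(o(-5)) = -3593 - (11 + 14² + 79*14 + 1580/14) = -3593 - (11 + 196 + 1106 + 1580*(1/14)) = -3593 - (11 + 196 + 1106 + 790/7) = -3593 - 1*9981/7 = -3593 - 9981/7 = -35132/7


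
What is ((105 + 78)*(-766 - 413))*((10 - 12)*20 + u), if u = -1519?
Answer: 336365163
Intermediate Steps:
((105 + 78)*(-766 - 413))*((10 - 12)*20 + u) = ((105 + 78)*(-766 - 413))*((10 - 12)*20 - 1519) = (183*(-1179))*(-2*20 - 1519) = -215757*(-40 - 1519) = -215757*(-1559) = 336365163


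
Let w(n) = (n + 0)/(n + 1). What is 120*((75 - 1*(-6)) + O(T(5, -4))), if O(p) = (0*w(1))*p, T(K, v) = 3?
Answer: 9720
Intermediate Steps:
w(n) = n/(1 + n)
O(p) = 0 (O(p) = (0*(1/(1 + 1)))*p = (0*(1/2))*p = (0*(1*(½)))*p = (0*(½))*p = 0*p = 0)
120*((75 - 1*(-6)) + O(T(5, -4))) = 120*((75 - 1*(-6)) + 0) = 120*((75 + 6) + 0) = 120*(81 + 0) = 120*81 = 9720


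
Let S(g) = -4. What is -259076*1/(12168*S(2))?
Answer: 64769/12168 ≈ 5.3229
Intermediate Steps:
-259076*1/(12168*S(2)) = -259076/((-4*12168)) = -259076/(-48672) = -259076*(-1/48672) = 64769/12168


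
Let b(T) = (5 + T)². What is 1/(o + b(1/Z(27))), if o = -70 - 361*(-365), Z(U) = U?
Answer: 729/96024151 ≈ 7.5918e-6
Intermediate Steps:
o = 131695 (o = -70 + 131765 = 131695)
1/(o + b(1/Z(27))) = 1/(131695 + (5 + 1/27)²) = 1/(131695 + (136/27)²) = 1/(131695 + 18496/729) = 1/(96024151/729) = 729/96024151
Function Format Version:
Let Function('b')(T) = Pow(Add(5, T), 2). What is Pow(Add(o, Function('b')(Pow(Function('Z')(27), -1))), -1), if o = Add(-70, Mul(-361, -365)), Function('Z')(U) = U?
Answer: Rational(729, 96024151) ≈ 7.5918e-6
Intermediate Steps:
o = 131695 (o = Add(-70, 131765) = 131695)
Pow(Add(o, Function('b')(Pow(Function('Z')(27), -1))), -1) = Pow(Add(131695, Pow(Add(5, Pow(27, -1)), 2)), -1) = Pow(Add(131695, Pow(Add(5, Rational(1, 27)), 2)), -1) = Pow(Add(131695, Pow(Rational(136, 27), 2)), -1) = Pow(Add(131695, Rational(18496, 729)), -1) = Pow(Rational(96024151, 729), -1) = Rational(729, 96024151)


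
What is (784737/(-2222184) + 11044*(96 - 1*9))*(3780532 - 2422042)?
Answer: 483426777503790225/370364 ≈ 1.3053e+12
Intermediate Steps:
(784737/(-2222184) + 11044*(96 - 1*9))*(3780532 - 2422042) = (784737*(-1/2222184) + 11044*(96 - 9))*1358490 = (-261579/740728 + 11044*87)*1358490 = (-261579/740728 + 960828)*1358490 = (711711941205/740728)*1358490 = 483426777503790225/370364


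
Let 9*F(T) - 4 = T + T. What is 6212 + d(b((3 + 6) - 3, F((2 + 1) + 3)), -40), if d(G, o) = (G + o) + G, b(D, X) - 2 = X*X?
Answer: 500768/81 ≈ 6182.3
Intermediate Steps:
F(T) = 4/9 + 2*T/9 (F(T) = 4/9 + (T + T)/9 = 4/9 + (2*T)/9 = 4/9 + 2*T/9)
b(D, X) = 2 + X² (b(D, X) = 2 + X*X = 2 + X²)
d(G, o) = o + 2*G
6212 + d(b((3 + 6) - 3, F((2 + 1) + 3)), -40) = 6212 + (-40 + 2*(2 + (4/9 + 2*((2 + 1) + 3)/9)²)) = 6212 + (-40 + 2*(2 + (4/9 + 2*(3 + 3)/9)²)) = 6212 + (-40 + 2*(2 + (4/9 + (2/9)*6)²)) = 6212 + (-40 + 2*(2 + (4/9 + 4/3)²)) = 6212 + (-40 + 2*(2 + (16/9)²)) = 6212 + (-40 + 2*(2 + 256/81)) = 6212 + (-40 + 2*(418/81)) = 6212 + (-40 + 836/81) = 6212 - 2404/81 = 500768/81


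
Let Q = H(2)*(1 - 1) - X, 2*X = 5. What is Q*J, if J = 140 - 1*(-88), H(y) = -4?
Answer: -570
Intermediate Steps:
X = 5/2 (X = (1/2)*5 = 5/2 ≈ 2.5000)
Q = -5/2 (Q = -4*(1 - 1) - 1*5/2 = -4*0 - 5/2 = 0 - 5/2 = -5/2 ≈ -2.5000)
J = 228 (J = 140 + 88 = 228)
Q*J = -5/2*228 = -570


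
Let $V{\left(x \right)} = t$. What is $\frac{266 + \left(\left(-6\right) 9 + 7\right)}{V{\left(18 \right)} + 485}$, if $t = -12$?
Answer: $\frac{219}{473} \approx 0.463$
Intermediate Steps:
$V{\left(x \right)} = -12$
$\frac{266 + \left(\left(-6\right) 9 + 7\right)}{V{\left(18 \right)} + 485} = \frac{266 + \left(\left(-6\right) 9 + 7\right)}{-12 + 485} = \frac{266 + \left(-54 + 7\right)}{473} = \left(266 - 47\right) \frac{1}{473} = 219 \cdot \frac{1}{473} = \frac{219}{473}$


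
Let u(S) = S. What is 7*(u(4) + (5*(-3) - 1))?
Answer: -84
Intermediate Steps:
7*(u(4) + (5*(-3) - 1)) = 7*(4 + (5*(-3) - 1)) = 7*(4 + (-15 - 1)) = 7*(4 - 16) = 7*(-12) = -84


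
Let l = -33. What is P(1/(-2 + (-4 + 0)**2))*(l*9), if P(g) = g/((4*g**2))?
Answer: -2079/2 ≈ -1039.5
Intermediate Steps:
P(g) = 1/(4*g) (P(g) = g*(1/(4*g**2)) = 1/(4*g))
P(1/(-2 + (-4 + 0)**2))*(l*9) = (1/(4*(1/(-2 + (-4 + 0)**2))))*(-33*9) = (1/(4*(1/(-2 + (-4)**2))))*(-297) = (1/(4*(1/(-2 + 16))))*(-297) = (1/(4*(1/14)))*(-297) = ((1/4)*14)*(-297) = (7/2)*(-297) = -2079/2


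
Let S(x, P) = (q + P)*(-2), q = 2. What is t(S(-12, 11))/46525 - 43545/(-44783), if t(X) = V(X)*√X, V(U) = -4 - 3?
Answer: 43545/44783 - 7*I*√26/46525 ≈ 0.97236 - 0.00076718*I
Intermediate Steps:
V(U) = -7
S(x, P) = -4 - 2*P (S(x, P) = (2 + P)*(-2) = -4 - 2*P)
t(X) = -7*√X
t(S(-12, 11))/46525 - 43545/(-44783) = -7*√(-4 - 2*11)/46525 - 43545/(-44783) = -7*√(-4 - 22)*(1/46525) - 43545*(-1/44783) = -7*I*√26*(1/46525) + 43545/44783 = -7*I*√26/46525 + 43545/44783 = 43545/44783 - 7*I*√26/46525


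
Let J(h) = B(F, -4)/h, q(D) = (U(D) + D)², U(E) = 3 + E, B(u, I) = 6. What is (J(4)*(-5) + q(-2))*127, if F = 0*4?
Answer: -1651/2 ≈ -825.50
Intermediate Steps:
F = 0
q(D) = (3 + 2*D)² (q(D) = ((3 + D) + D)² = (3 + 2*D)²)
J(h) = 6/h
(J(4)*(-5) + q(-2))*127 = ((6/4)*(-5) + (3 + 2*(-2))²)*127 = ((6*(¼))*(-5) + (3 - 4)²)*127 = ((3/2)*(-5) + (-1)²)*127 = (-15/2 + 1)*127 = -13/2*127 = -1651/2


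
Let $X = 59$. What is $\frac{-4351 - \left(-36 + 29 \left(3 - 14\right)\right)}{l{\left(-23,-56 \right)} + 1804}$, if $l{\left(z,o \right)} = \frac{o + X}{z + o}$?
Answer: $- \frac{315684}{142513} \approx -2.2151$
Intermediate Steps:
$l{\left(z,o \right)} = \frac{59 + o}{o + z}$ ($l{\left(z,o \right)} = \frac{o + 59}{z + o} = \frac{59 + o}{o + z}$)
$\frac{-4351 - \left(-36 + 29 \left(3 - 14\right)\right)}{l{\left(-23,-56 \right)} + 1804} = \frac{-4351 - \left(-36 + 29 \left(3 - 14\right)\right)}{\frac{59 - 56}{-56 - 23} + 1804} = \frac{-4351 - \left(-36 + 29 \left(3 - 14\right)\right)}{\frac{1}{-79} \cdot 3 + 1804} = \frac{-4351 + \left(\left(-29\right) \left(-11\right) + 36\right)}{\left(- \frac{1}{79}\right) 3 + 1804} = \frac{-4351 + \left(319 + 36\right)}{- \frac{3}{79} + 1804} = \frac{-4351 + 355}{\frac{142513}{79}} = \left(-3996\right) \frac{79}{142513} = - \frac{315684}{142513}$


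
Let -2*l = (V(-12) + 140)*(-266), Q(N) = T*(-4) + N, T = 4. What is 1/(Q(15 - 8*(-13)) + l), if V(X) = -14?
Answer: 1/16861 ≈ 5.9308e-5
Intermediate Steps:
Q(N) = -16 + N (Q(N) = 4*(-4) + N = -16 + N)
l = 16758 (l = -(-14 + 140)*(-266)/2 = -63*(-266) = -1/2*(-33516) = 16758)
1/(Q(15 - 8*(-13)) + l) = 1/((-16 + (15 - 8*(-13))) + 16758) = 1/((-16 + (15 + 104)) + 16758) = 1/((-16 + 119) + 16758) = 1/(103 + 16758) = 1/16861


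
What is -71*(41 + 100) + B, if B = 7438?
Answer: -2573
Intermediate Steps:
-71*(41 + 100) + B = -71*(41 + 100) + 7438 = -71*141 + 7438 = -10011 + 7438 = -2573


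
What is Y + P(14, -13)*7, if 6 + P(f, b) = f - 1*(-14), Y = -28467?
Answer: -28313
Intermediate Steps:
P(f, b) = 8 + f (P(f, b) = -6 + (f - 1*(-14)) = -6 + (f + 14) = -6 + (14 + f) = 8 + f)
Y + P(14, -13)*7 = -28467 + (8 + 14)*7 = -28467 + 22*7 = -28467 + 154 = -28313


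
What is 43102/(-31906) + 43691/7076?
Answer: 544507647/112883428 ≈ 4.8236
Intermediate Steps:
43102/(-31906) + 43691/7076 = 43102*(-1/31906) + 43691*(1/7076) = -21551/15953 + 43691/7076 = 544507647/112883428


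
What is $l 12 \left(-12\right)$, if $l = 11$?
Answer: $-1584$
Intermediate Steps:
$l 12 \left(-12\right) = 11 \cdot 12 \left(-12\right) = 132 \left(-12\right) = -1584$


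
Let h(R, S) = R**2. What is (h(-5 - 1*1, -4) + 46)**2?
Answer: 6724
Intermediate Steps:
(h(-5 - 1*1, -4) + 46)**2 = ((-5 - 1*1)**2 + 46)**2 = ((-5 - 1)**2 + 46)**2 = ((-6)**2 + 46)**2 = (36 + 46)**2 = 82**2 = 6724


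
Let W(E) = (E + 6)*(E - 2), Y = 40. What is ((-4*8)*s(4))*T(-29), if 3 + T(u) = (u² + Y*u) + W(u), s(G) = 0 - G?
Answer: 50048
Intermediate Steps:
W(E) = (-2 + E)*(6 + E) (W(E) = (6 + E)*(-2 + E) = (-2 + E)*(6 + E))
s(G) = -G
T(u) = -15 + 2*u² + 44*u (T(u) = -3 + ((u² + 40*u) + (-12 + u² + 4*u)) = -3 + (-12 + 2*u² + 44*u) = -15 + 2*u² + 44*u)
((-4*8)*s(4))*T(-29) = ((-4*8)*(-1*4))*(-15 + 2*(-29)² + 44*(-29)) = (-32*(-4))*(-15 + 2*841 - 1276) = 128*(-15 + 1682 - 1276) = 128*391 = 50048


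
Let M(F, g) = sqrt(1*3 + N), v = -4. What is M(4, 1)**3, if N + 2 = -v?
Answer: 5*sqrt(5) ≈ 11.180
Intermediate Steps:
N = 2 (N = -2 - 1*(-4) = -2 + 4 = 2)
M(F, g) = sqrt(5) (M(F, g) = sqrt(1*3 + 2) = sqrt(3 + 2) = sqrt(5))
M(4, 1)**3 = (sqrt(5))**3 = 5*sqrt(5)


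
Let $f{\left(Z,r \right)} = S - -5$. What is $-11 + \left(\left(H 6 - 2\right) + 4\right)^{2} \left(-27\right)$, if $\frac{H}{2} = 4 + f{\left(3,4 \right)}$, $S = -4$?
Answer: $-103799$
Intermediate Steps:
$f{\left(Z,r \right)} = 1$ ($f{\left(Z,r \right)} = -4 - -5 = -4 + 5 = 1$)
$H = 10$ ($H = 2 \left(4 + 1\right) = 2 \cdot 5 = 10$)
$-11 + \left(\left(H 6 - 2\right) + 4\right)^{2} \left(-27\right) = -11 + \left(\left(10 \cdot 6 - 2\right) + 4\right)^{2} \left(-27\right) = -11 + \left(\left(60 - 2\right) + 4\right)^{2} \left(-27\right) = -11 + \left(58 + 4\right)^{2} \left(-27\right) = -11 + 62^{2} \left(-27\right) = -11 + 3844 \left(-27\right) = -11 - 103788 = -103799$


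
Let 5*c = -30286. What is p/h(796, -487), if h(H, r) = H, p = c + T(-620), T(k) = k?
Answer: -16693/1990 ≈ -8.3884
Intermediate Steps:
c = -30286/5 (c = (⅕)*(-30286) = -30286/5 ≈ -6057.2)
p = -33386/5 (p = -30286/5 - 620 = -33386/5 ≈ -6677.2)
p/h(796, -487) = -33386/5/796 = -33386/5*1/796 = -16693/1990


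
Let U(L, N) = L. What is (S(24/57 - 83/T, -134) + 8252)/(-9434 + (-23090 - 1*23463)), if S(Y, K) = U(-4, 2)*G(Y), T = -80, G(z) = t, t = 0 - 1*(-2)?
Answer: -8244/55987 ≈ -0.14725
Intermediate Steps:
t = 2 (t = 0 + 2 = 2)
G(z) = 2
S(Y, K) = -8 (S(Y, K) = -4*2 = -8)
(S(24/57 - 83/T, -134) + 8252)/(-9434 + (-23090 - 1*23463)) = (-8 + 8252)/(-9434 + (-23090 - 1*23463)) = 8244/(-9434 + (-23090 - 23463)) = 8244/(-9434 - 46553) = 8244/(-55987) = 8244*(-1/55987) = -8244/55987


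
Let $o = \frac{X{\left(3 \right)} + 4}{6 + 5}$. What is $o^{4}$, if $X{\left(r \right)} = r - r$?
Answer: $\frac{256}{14641} \approx 0.017485$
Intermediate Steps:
$X{\left(r \right)} = 0$
$o = \frac{4}{11}$ ($o = \frac{0 + 4}{6 + 5} = \frac{4}{11} \approx 0.36364$)
$o^{4} = \left(\frac{4}{11}\right)^{4} = \frac{256}{14641}$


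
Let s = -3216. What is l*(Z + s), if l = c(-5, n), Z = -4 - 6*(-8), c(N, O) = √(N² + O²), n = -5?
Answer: -15860*√2 ≈ -22429.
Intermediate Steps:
Z = 44 (Z = -4 + 48 = 44)
l = 5*√2 (l = √((-5)² + (-5)²) = √(25 + 25) = √50 = 5*√2 ≈ 7.0711)
l*(Z + s) = (5*√2)*(44 - 3216) = (5*√2)*(-3172) = -15860*√2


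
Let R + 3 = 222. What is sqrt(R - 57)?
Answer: 9*sqrt(2) ≈ 12.728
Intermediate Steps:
R = 219 (R = -3 + 222 = 219)
sqrt(R - 57) = sqrt(219 - 57) = sqrt(162) = 9*sqrt(2)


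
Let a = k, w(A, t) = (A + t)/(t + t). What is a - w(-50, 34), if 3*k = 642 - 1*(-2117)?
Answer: 46915/51 ≈ 919.90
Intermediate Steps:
w(A, t) = (A + t)/(2*t) (w(A, t) = (A + t)/((2*t)) = (A + t)*(1/(2*t)) = (A + t)/(2*t))
k = 2759/3 (k = (642 - 1*(-2117))/3 = (642 + 2117)/3 = (1/3)*2759 = 2759/3 ≈ 919.67)
a = 2759/3 ≈ 919.67
a - w(-50, 34) = 2759/3 - (-50 + 34)/(2*34) = 2759/3 - (-16)/(2*34) = 2759/3 - 1*(-4/17) = 2759/3 + 4/17 = 46915/51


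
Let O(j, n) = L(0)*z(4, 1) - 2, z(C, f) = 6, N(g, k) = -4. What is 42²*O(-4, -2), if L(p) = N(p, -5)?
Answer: -45864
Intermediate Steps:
L(p) = -4
O(j, n) = -26 (O(j, n) = -4*6 - 2 = -24 - 2 = -26)
42²*O(-4, -2) = 42²*(-26) = 1764*(-26) = -45864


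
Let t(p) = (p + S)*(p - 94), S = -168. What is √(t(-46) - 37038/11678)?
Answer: √1021345740719/5839 ≈ 173.08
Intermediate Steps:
t(p) = (-168 + p)*(-94 + p) (t(p) = (p - 168)*(p - 94) = (-168 + p)*(-94 + p))
√(t(-46) - 37038/11678) = √((15792 + (-46)² - 262*(-46)) - 37038/11678) = √((15792 + 2116 + 12052) - 37038*1/11678) = √(29960 - 18519/5839) = √(174917921/5839) = √1021345740719/5839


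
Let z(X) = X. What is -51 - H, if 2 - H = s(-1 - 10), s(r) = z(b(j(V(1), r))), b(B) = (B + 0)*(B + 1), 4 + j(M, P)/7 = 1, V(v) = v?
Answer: 367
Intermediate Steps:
j(M, P) = -21 (j(M, P) = -28 + 7*1 = -28 + 7 = -21)
b(B) = B*(1 + B)
s(r) = 420 (s(r) = -21*(1 - 21) = -21*(-20) = 420)
H = -418 (H = 2 - 1*420 = 2 - 420 = -418)
-51 - H = -51 - 1*(-418) = -51 + 418 = 367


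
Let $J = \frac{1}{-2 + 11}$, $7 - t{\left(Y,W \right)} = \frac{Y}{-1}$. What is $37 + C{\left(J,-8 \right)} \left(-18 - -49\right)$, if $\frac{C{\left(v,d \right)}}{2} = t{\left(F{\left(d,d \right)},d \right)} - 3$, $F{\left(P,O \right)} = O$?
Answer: $-211$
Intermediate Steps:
$t{\left(Y,W \right)} = 7 + Y$ ($t{\left(Y,W \right)} = 7 - \frac{Y}{-1} = 7 - Y \left(-1\right) = 7 - - Y = 7 + Y$)
$J = \frac{1}{9} \approx 0.11111$
$C{\left(v,d \right)} = 8 + 2 d$ ($C{\left(v,d \right)} = 2 \left(\left(7 + d\right) - 3\right) = 2 \left(4 + d\right) = 8 + 2 d$)
$37 + C{\left(J,-8 \right)} \left(-18 - -49\right) = 37 + \left(8 + 2 \left(-8\right)\right) \left(-18 - -49\right) = 37 + \left(8 - 16\right) \left(-18 + 49\right) = 37 - 248 = -211$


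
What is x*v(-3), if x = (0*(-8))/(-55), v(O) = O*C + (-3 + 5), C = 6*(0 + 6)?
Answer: 0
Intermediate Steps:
C = 36 (C = 6*6 = 36)
v(O) = 2 + 36*O (v(O) = O*36 + (-3 + 5) = 36*O + 2 = 2 + 36*O)
x = 0 (x = 0*(-1/55) = 0)
x*v(-3) = 0*(2 + 36*(-3)) = 0*(2 - 108) = 0*(-106) = 0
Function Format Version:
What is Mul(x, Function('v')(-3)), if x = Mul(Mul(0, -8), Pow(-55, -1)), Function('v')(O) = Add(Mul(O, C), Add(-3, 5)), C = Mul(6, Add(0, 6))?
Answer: 0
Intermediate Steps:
C = 36 (C = Mul(6, 6) = 36)
Function('v')(O) = Add(2, Mul(36, O)) (Function('v')(O) = Add(Mul(O, 36), Add(-3, 5)) = Add(Mul(36, O), 2) = Add(2, Mul(36, O)))
x = 0 (x = Mul(0, Rational(-1, 55)) = 0)
Mul(x, Function('v')(-3)) = Mul(0, Add(2, Mul(36, -3))) = Mul(0, Add(2, -108)) = Mul(0, -106) = 0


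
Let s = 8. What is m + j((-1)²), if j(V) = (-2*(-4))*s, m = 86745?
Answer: 86809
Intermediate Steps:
j(V) = 64 (j(V) = -2*(-4)*8 = 8*8 = 64)
m + j((-1)²) = 86745 + 64 = 86809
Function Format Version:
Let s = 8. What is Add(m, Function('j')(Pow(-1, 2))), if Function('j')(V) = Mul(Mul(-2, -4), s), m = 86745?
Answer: 86809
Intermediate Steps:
Function('j')(V) = 64 (Function('j')(V) = Mul(Mul(-2, -4), 8) = Mul(8, 8) = 64)
Add(m, Function('j')(Pow(-1, 2))) = Add(86745, 64) = 86809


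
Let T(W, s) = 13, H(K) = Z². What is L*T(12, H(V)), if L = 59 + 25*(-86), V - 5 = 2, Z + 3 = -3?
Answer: -27183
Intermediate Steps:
Z = -6 (Z = -3 - 3 = -6)
V = 7 (V = 5 + 2 = 7)
H(K) = 36 (H(K) = (-6)² = 36)
L = -2091 (L = 59 - 2150 = -2091)
L*T(12, H(V)) = -2091*13 = -27183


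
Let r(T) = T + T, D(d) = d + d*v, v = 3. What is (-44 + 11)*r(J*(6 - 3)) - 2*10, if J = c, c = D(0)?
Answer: -20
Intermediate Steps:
D(d) = 4*d (D(d) = d + d*3 = d + 3*d = 4*d)
c = 0 (c = 4*0 = 0)
J = 0
r(T) = 2*T
(-44 + 11)*r(J*(6 - 3)) - 2*10 = (-44 + 11)*(2*(0*(6 - 3))) - 2*10 = -66*0*3 - 20 = -66*0 - 20 = -33*0 - 20 = 0 - 20 = -20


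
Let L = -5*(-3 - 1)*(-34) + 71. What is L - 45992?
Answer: -46601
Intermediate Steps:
L = -609 (L = -5*(-4)*(-34) + 71 = 20*(-34) + 71 = -680 + 71 = -609)
L - 45992 = -609 - 45992 = -46601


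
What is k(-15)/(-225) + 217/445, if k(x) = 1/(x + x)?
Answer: 293039/600750 ≈ 0.48779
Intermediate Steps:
k(x) = 1/(2*x)
k(-15)/(-225) + 217/445 = ((1/2)/(-15))/(-225) + 217/445 = ((1/2)*(-1/15))*(-1/225) + 217*(1/445) = -1/30*(-1/225) + 217/445 = 1/6750 + 217/445 = 293039/600750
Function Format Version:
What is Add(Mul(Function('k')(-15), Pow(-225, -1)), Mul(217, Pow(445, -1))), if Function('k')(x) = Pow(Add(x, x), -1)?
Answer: Rational(293039, 600750) ≈ 0.48779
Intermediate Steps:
Function('k')(x) = Mul(Rational(1, 2), Pow(x, -1)) (Function('k')(x) = Pow(Mul(2, x), -1) = Mul(Rational(1, 2), Pow(x, -1)))
Add(Mul(Function('k')(-15), Pow(-225, -1)), Mul(217, Pow(445, -1))) = Add(Mul(Mul(Rational(1, 2), Pow(-15, -1)), Pow(-225, -1)), Mul(217, Pow(445, -1))) = Add(Mul(Mul(Rational(1, 2), Rational(-1, 15)), Rational(-1, 225)), Mul(217, Rational(1, 445))) = Add(Mul(Rational(-1, 30), Rational(-1, 225)), Rational(217, 445)) = Add(Rational(1, 6750), Rational(217, 445)) = Rational(293039, 600750)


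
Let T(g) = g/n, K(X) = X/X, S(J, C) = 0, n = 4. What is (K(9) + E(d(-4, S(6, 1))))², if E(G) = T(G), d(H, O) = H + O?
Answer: 0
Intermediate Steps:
K(X) = 1
T(g) = g/4
E(G) = G/4
(K(9) + E(d(-4, S(6, 1))))² = (1 + (-4 + 0)/4)² = (1 + (¼)*(-4))² = (1 - 1)² = 0² = 0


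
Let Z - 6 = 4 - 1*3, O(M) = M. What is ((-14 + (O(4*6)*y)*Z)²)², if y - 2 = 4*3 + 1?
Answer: 39438852161296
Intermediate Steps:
y = 15 (y = 2 + (4*3 + 1) = 2 + (12 + 1) = 2 + 13 = 15)
Z = 7 (Z = 6 + (4 - 1*3) = 6 + (4 - 3) = 6 + 1 = 7)
((-14 + (O(4*6)*y)*Z)²)² = ((-14 + ((4*6)*15)*7)²)² = ((-14 + (24*15)*7)²)² = ((-14 + 360*7)²)² = ((-14 + 2520)²)² = (2506²)² = 6280036² = 39438852161296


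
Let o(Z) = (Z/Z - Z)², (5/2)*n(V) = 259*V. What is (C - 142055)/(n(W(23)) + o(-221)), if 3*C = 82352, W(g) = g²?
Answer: -1719065/1561326 ≈ -1.1010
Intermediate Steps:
C = 82352/3 (C = (⅓)*82352 = 82352/3 ≈ 27451.)
n(V) = 518*V/5 (n(V) = 2*(259*V)/5 = 518*V/5)
o(Z) = (1 - Z)²
(C - 142055)/(n(W(23)) + o(-221)) = (82352/3 - 142055)/((518/5)*23² + (-1 - 221)²) = -343813/(3*((518/5)*529 + (-222)²)) = -343813/(3*(274022/5 + 49284)) = -343813/(3*520442/5) = -343813/3*5/520442 = -1719065/1561326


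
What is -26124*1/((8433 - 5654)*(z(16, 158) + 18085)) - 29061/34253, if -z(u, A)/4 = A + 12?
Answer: -200933094081/236680865605 ≈ -0.84896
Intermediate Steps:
z(u, A) = -48 - 4*A (z(u, A) = -4*(A + 12) = -4*(12 + A) = -48 - 4*A)
-26124*1/((8433 - 5654)*(z(16, 158) + 18085)) - 29061/34253 = -26124*1/((8433 - 5654)*((-48 - 4*158) + 18085)) - 29061/34253 = -26124*1/(2779*((-48 - 632) + 18085)) - 29061*1/34253 = -26124*1/(2779*(-680 + 18085)) - 29061/34253 = -26124/(2779*17405) - 29061/34253 = -26124/48368495 - 29061/34253 = -26124*1/48368495 - 29061/34253 = -3732/6909785 - 29061/34253 = -200933094081/236680865605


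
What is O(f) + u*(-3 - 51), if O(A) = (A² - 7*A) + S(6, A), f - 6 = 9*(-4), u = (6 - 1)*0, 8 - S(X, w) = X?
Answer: 1112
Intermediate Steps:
S(X, w) = 8 - X
u = 0 (u = 5*0 = 0)
f = -30 (f = 6 + 9*(-4) = 6 - 36 = -30)
O(A) = 2 + A² - 7*A (O(A) = (A² - 7*A) + (8 - 1*6) = (A² - 7*A) + (8 - 6) = (A² - 7*A) + 2 = 2 + A² - 7*A)
O(f) + u*(-3 - 51) = (2 + (-30)² - 7*(-30)) + 0*(-3 - 51) = (2 + 900 + 210) + 0*(-54) = 1112 + 0 = 1112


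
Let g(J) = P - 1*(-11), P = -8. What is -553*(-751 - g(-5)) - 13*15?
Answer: 416767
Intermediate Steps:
g(J) = 3 (g(J) = -8 - 1*(-11) = -8 + 11 = 3)
-553*(-751 - g(-5)) - 13*15 = -553*(-751 - 1*3) - 13*15 = -553*(-751 - 3) - 195 = -553*(-754) - 195 = 416962 - 195 = 416767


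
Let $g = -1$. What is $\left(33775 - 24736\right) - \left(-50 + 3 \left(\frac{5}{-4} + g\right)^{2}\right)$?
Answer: $\frac{145181}{16} \approx 9073.8$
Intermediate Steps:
$\left(33775 - 24736\right) - \left(-50 + 3 \left(\frac{5}{-4} + g\right)^{2}\right) = \left(33775 - 24736\right) + \left(50 - 3 \left(\frac{5}{-4} - 1\right)^{2}\right) = 9039 + \left(50 - 3 \left(5 \left(- \frac{1}{4}\right) - 1\right)^{2}\right) = 9039 + \left(50 - 3 \left(- \frac{5}{4} - 1\right)^{2}\right) = 9039 + \left(50 - 3 \left(- \frac{9}{4}\right)^{2}\right) = 9039 + \left(50 - \frac{243}{16}\right) = 9039 + \frac{557}{16} = \frac{145181}{16}$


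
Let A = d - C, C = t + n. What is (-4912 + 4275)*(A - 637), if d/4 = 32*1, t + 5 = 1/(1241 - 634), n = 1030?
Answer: 593135543/607 ≈ 9.7716e+5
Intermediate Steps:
t = -3034/607 (t = -5 + 1/(1241 - 634) = -5 + 1/607 = -3034/607 ≈ -4.9984)
d = 128 (d = 4*(32*1) = 4*32 = 128)
C = 622176/607 (C = -3034/607 + 1030 = 622176/607 ≈ 1025.0)
A = -544480/607 (A = 128 - 1*622176/607 = 128 - 622176/607 = -544480/607 ≈ -897.00)
(-4912 + 4275)*(A - 637) = (-4912 + 4275)*(-544480/607 - 637) = -637*(-931139/607) = 593135543/607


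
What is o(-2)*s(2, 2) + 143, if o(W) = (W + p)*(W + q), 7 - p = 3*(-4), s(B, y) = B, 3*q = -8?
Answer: -47/3 ≈ -15.667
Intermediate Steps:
q = -8/3 (q = (1/3)*(-8) = -8/3 ≈ -2.6667)
p = 19 (p = 7 - 3*(-4) = 7 - 1*(-12) = 7 + 12 = 19)
o(W) = (19 + W)*(-8/3 + W) (o(W) = (W + 19)*(W - 8/3) = (19 + W)*(-8/3 + W))
o(-2)*s(2, 2) + 143 = (-152/3 + (-2)**2 + (49/3)*(-2))*2 + 143 = (-152/3 + 4 - 98/3)*2 + 143 = -238/3*2 + 143 = -476/3 + 143 = -47/3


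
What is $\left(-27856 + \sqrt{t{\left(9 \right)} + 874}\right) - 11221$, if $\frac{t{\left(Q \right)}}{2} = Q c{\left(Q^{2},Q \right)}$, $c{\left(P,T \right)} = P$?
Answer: $-39077 + 2 \sqrt{583} \approx -39029.0$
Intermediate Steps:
$t{\left(Q \right)} = 2 Q^{3}$ ($t{\left(Q \right)} = 2 Q Q^{2} = 2 Q^{3}$)
$\left(-27856 + \sqrt{t{\left(9 \right)} + 874}\right) - 11221 = \left(-27856 + \sqrt{2 \cdot 9^{3} + 874}\right) - 11221 = \left(-27856 + \sqrt{2 \cdot 729 + 874}\right) - 11221 = \left(-27856 + \sqrt{1458 + 874}\right) - 11221 = \left(-27856 + \sqrt{2332}\right) - 11221 = \left(-27856 + 2 \sqrt{583}\right) - 11221 = -39077 + 2 \sqrt{583}$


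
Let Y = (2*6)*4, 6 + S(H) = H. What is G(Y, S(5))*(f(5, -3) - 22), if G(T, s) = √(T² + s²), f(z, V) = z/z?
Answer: -21*√2305 ≈ -1008.2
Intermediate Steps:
S(H) = -6 + H
Y = 48 (Y = 12*4 = 48)
f(z, V) = 1
G(Y, S(5))*(f(5, -3) - 22) = √(48² + (-6 + 5)²)*(1 - 22) = √(2304 + (-1)²)*(-21) = √(2304 + 1)*(-21) = √2305*(-21) = -21*√2305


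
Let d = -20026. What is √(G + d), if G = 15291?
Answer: I*√4735 ≈ 68.811*I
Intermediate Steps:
√(G + d) = √(15291 - 20026) = √(-4735) = I*√4735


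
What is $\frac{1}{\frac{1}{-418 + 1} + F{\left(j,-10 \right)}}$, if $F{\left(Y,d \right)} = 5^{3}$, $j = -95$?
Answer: $\frac{417}{52124} \approx 0.0080002$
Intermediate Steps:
$F{\left(Y,d \right)} = 125$
$\frac{1}{\frac{1}{-418 + 1} + F{\left(j,-10 \right)}} = \frac{1}{\frac{1}{-418 + 1} + 125} = \frac{1}{\frac{1}{-417} + 125} = \frac{1}{- \frac{1}{417} + 125} = \frac{1}{\frac{52124}{417}} = \frac{417}{52124}$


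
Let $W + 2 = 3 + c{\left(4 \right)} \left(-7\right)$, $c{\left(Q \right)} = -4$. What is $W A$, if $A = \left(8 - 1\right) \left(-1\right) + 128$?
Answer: $3509$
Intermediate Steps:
$A = 121$ ($A = \left(8 - 1\right) \left(-1\right) + 128 = 7 \left(-1\right) + 128 = -7 + 128 = 121$)
$W = 29$ ($W = -2 + \left(3 - -28\right) = -2 + \left(3 + 28\right) = -2 + 31 = 29$)
$W A = 29 \cdot 121 = 3509$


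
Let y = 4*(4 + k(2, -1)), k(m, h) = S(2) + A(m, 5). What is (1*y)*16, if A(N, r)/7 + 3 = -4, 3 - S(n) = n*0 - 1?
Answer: -2624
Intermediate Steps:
S(n) = 4 (S(n) = 3 - (n*0 - 1) = 3 - (0 - 1) = 3 - 1*(-1) = 3 + 1 = 4)
A(N, r) = -49 (A(N, r) = -21 + 7*(-4) = -21 - 28 = -49)
k(m, h) = -45 (k(m, h) = 4 - 49 = -45)
y = -164 (y = 4*(4 - 45) = 4*(-41) = -164)
(1*y)*16 = (1*(-164))*16 = -164*16 = -2624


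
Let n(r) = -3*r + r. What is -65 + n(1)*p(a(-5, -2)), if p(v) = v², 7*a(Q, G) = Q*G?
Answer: -3385/49 ≈ -69.082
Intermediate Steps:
n(r) = -2*r
a(Q, G) = G*Q/7 (a(Q, G) = (Q*G)/7 = (G*Q)/7 = G*Q/7)
-65 + n(1)*p(a(-5, -2)) = -65 + (-2*1)*((⅐)*(-2)*(-5))² = -65 - 2*(10/7)² = -65 - 2*100/49 = -65 - 200/49 = -3385/49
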